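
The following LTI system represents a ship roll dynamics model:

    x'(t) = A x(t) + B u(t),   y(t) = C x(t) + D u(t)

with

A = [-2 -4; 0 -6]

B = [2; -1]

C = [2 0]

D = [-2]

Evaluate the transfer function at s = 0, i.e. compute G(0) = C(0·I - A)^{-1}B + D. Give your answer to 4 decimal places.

0.6667

G(0) = C(-A)^{-1}B + D = -C A^{-1} B + D.
det A = 12, so A^{-1} = (1/12)·adj(A) = [[-1/2, 1/3], [0, -1/6]]
A^{-1} B = [-4/3, 1/6]^T
C A^{-1} B = -8/3
G(0) = D - C A^{-1} B = -2 - (-8/3) = 2/3 ≈ 0.6667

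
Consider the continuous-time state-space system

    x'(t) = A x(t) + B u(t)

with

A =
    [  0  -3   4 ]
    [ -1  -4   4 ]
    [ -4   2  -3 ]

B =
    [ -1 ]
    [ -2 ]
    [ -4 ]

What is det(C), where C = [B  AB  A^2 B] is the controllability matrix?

AB = [[-10], [-7], [12]]
A^2B = [[69], [86], [-10]]
Controllability matrix C = [B  AB  A^2B] = [[-1, -10, 69], [-2, -7, 86], [-4, 12, -10]]
Expanding along the first row, det(C) = (-1)·((-7)·(-10) - 86·12) - (-10)·((-2)·(-10) - 86·(-4)) + 69·((-2)·12 - (-7)·(-4)) = (-1)·(-962) - (-10)·364 + 69·(-52) = 1014
Since det(C) ≠ 0, rank(C) = 3 and the system is completely controllable.

1014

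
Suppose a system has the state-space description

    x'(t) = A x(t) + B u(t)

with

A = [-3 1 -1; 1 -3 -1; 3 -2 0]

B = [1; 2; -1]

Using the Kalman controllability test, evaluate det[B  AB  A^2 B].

-1

AB = [[0], [-4], [-1]]
A^2B = [[-3], [13], [8]]
Controllability matrix C = [B  AB  A^2B] = [[1, 0, -3], [2, -4, 13], [-1, -1, 8]]
Expanding along the first row, det(C) = 1·((-4)·8 - 13·(-1)) - 0·(2·8 - 13·(-1)) + (-3)·(2·(-1) - (-4)·(-1)) = 1·(-19) - 0·29 + (-3)·(-6) = -1
Since det(C) ≠ 0, rank(C) = 3 and the system is completely controllable.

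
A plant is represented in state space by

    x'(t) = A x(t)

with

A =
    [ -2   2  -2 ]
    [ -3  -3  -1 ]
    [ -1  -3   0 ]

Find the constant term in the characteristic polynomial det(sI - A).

4

Expand det(sI - A) for the 3×3 matrix.
p(s) = s^3 + 5s^2 + 7s + 4.
(Check: constant term = det(-A) = (-1)^3 det A = 4; coefficient of s^2 = -tr A = 5.)
The constant term is 4.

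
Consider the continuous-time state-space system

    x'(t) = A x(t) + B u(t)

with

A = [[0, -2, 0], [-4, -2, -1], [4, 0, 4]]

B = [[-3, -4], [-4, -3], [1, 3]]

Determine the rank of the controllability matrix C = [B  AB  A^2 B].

AB = [[8, 6], [19, 19], [-8, -4]]
A^2B = [[-38, -38], [-62, -58], [0, 8]]
Controllability matrix C = [B  AB  A^2B] = [[-3, -4, 8, 6, -38, -38], [-4, -3, 19, 19, -62, -58], [1, 3, -8, -4, 0, 8]]
Take the 3×3 submatrix of C formed by columns 1, 2, 3: [[-3, -4, 8], [-4, -3, 19], [1, 3, -8]]. Its determinant is (-3)·((-3)·(-8) - 19·3) - (-4)·((-4)·(-8) - 19·1) + 8·((-4)·3 - (-3)·1) = (-3)·(-33) - (-4)·13 + 8·(-9) = 79 ≠ 0.
So rank(C) ≥ 3; since C has 3 rows, rank(C) = 3.
rank(C) = 3 = n, so the pair (A, B) is completely controllable.

3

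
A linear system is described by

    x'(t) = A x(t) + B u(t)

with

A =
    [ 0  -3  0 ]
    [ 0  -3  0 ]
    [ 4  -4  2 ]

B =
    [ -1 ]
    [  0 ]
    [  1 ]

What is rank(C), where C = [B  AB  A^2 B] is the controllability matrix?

AB = [[0], [0], [-2]]
A^2B = [[0], [0], [-4]]
Controllability matrix C = [B  AB  A^2B] = [[-1, 0, 0], [0, 0, 0], [1, -2, -4]]
Row 2 of C is identically zero, so rank(C) ≤ 2.
The 2×2 minor from rows 1, 3, columns 1, 2 is (-1)·(-2) - 0·1 = 2 - 0 = 2 ≠ 0, so rank(C) = 2.
rank(C) = 2 < n = 3, so the pair (A, B) is not completely controllable.

2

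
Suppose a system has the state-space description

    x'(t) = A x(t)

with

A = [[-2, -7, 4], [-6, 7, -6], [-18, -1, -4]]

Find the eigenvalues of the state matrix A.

det(sI - A) = s^3 - (tr A)s^2 + (M11 + M22 + M33)s - det A, where Mii is the 2×2 principal minor of A obtained by deleting row i and column i.
tr A = (-2) + 7 + (-4) = 1; M11 = 7·(-4) - (-6)·(-1) = -28 - 6 = -34; M22 = (-2)·(-4) - 4·(-18) = 8 - (-72) = 80; M33 = (-2)·7 - (-7)·(-6) = -14 - 42 = -56; sum of minors = -10.
det A = (-2)·(7·(-4) - (-6)·(-1)) - (-7)·((-6)·(-4) - (-6)·(-18)) + 4·((-6)·(-1) - 7·(-18)) = (-2)·(-34) - (-7)·(-84) + 4·132 = 8.
So p(s) = det(sI - A) = s^3 - s^2 - 10s - 8.
Rational-root test: any integer root divides -8. Testing small divisors, s = -1 works: p(-1) = -1 + (-1) + 10 + (-8) = 0, so (s + 1) is a factor.
Dividing, p(s) = (s + 1)(s^2 - 2s - 8).
Factor s^2 - 2s - 8: two numbers with sum 2 and product -8 are 4 and -2, so s^2 - 2s - 8 = (s - 4)(s + 2).
Hence p(s) = (s - 4) (s + 1) (s + 2), with roots -2, -1, 4.
At least one eigenvalue has non-negative real part, so the system is not asymptotically stable.

-2, -1, 4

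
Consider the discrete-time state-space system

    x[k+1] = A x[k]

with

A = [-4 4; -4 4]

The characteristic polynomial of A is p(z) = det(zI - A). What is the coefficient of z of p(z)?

0

For a 2×2 matrix, det(zI - A) = z^2 - (tr A)z + det A.
tr A = 0, det A = 0.
So p(z) = z^2.
The coefficient of z is 0.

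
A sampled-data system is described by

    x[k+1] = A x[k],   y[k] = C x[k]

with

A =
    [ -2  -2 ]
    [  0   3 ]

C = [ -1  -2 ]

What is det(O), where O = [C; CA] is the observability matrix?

8

CA = [[2, -4]]
Observability matrix O = [C; CA] = [[-1, -2], [2, -4]]
det(O) = (-1)·(-4) - (-2)·2 = 4 - (-4) = 8
Since det(O) ≠ 0, rank(O) = 2 and the system is completely observable.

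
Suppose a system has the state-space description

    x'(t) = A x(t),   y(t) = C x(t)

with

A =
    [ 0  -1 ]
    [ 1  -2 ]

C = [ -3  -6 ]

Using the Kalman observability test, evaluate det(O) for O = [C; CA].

-81

CA = [[-6, 15]]
Observability matrix O = [C; CA] = [[-3, -6], [-6, 15]]
det(O) = (-3)·15 - (-6)·(-6) = -45 - 36 = -81
Since det(O) ≠ 0, rank(O) = 2 and the system is completely observable.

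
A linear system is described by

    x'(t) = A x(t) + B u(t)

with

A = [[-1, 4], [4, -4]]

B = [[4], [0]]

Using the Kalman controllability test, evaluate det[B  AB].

AB = [[-4], [16]]
Controllability matrix C = [B  AB] = [[4, -4], [0, 16]]
det(C) = 4·16 - (-4)·0 = 64 - 0 = 64
Since det(C) ≠ 0, rank(C) = 2 and the system is completely controllable.

64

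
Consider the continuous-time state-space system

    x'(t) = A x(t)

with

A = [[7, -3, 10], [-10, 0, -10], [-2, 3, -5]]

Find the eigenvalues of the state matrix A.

-3, 0, 5

det(sI - A) = s^3 - (tr A)s^2 + (M11 + M22 + M33)s - det A, where Mii is the 2×2 principal minor of A obtained by deleting row i and column i.
tr A = 7 + 0 + (-5) = 2; M11 = 0·(-5) - (-10)·3 = 0 - (-30) = 30; M22 = 7·(-5) - 10·(-2) = -35 - (-20) = -15; M33 = 7·0 - (-3)·(-10) = 0 - 30 = -30; sum of minors = -15.
det A = 7·(0·(-5) - (-10)·3) - (-3)·((-10)·(-5) - (-10)·(-2)) + 10·((-10)·3 - 0·(-2)) = 7·30 - (-3)·30 + 10·(-30) = 0.
So p(s) = det(sI - A) = s^3 - 2s^2 - 15s.
The constant term is 0, so p(s) = s(s^2 - 2s - 15).
Factor s^2 - 2s - 15: two numbers with sum 2 and product -15 are 5 and -3, so s^2 - 2s - 15 = (s - 5)(s + 3).
Hence p(s) = s (s - 5) (s + 3), with roots -3, 0, 5.
At least one eigenvalue has non-negative real part, so the system is not asymptotically stable.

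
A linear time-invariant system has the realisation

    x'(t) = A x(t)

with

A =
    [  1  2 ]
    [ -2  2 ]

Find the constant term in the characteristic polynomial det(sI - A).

For a 2×2 matrix, det(sI - A) = s^2 - (tr A)s + det A.
tr A = 3, det A = 6.
So p(s) = s^2 - 3s + 6.
The constant term is 6.

6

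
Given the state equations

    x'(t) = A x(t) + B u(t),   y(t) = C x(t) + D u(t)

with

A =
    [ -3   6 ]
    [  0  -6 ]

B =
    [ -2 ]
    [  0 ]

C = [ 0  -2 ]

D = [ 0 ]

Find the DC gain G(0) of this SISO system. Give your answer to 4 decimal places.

0.0000

G(0) = C(-A)^{-1}B + D = -C A^{-1} B + D.
det A = 18, so A^{-1} = (1/18)·adj(A) = [[-1/3, -1/3], [0, -1/6]]
A^{-1} B = [2/3, 0]^T
C A^{-1} B = 0
G(0) = D - C A^{-1} B = 0 - (0) = 0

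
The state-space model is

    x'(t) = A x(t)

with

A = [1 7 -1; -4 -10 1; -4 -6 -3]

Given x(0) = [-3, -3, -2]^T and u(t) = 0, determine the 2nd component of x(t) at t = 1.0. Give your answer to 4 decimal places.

0.5080

det(sI - A) = s^3 - (tr A)s^2 + (M11 + M22 + M33)s - det A, where Mii is the 2×2 principal minor of A obtained by deleting row i and column i.
tr A = 1 + (-10) + (-3) = -12; M11 = (-10)·(-3) - 1·(-6) = 30 - (-6) = 36; M22 = 1·(-3) - (-1)·(-4) = -3 - 4 = -7; M33 = 1·(-10) - 7·(-4) = -10 - (-28) = 18; sum of minors = 47.
det A = 1·((-10)·(-3) - 1·(-6)) - 7·((-4)·(-3) - 1·(-4)) + (-1)·((-4)·(-6) - (-10)·(-4)) = 1·36 - 7·16 + (-1)·(-16) = -60.
So p(s) = det(sI - A) = s^3 + 12s^2 + 47s + 60.
Rational-root test: any integer root divides 60. Testing small divisors, s = -3 works: p(-3) = -27 + 108 + (-141) + 60 = 0, so (s + 3) is a factor.
Dividing, p(s) = (s + 3)(s^2 + 9s + 20).
Factor s^2 + 9s + 20: two numbers with sum -9 and product 20 are -4 and -5, so s^2 + 9s + 20 = (s + 4)(s + 5).
Hence p(s) = (s + 3) (s + 4) (s + 5), with roots -5, -4, -3.
The eigenvalues -5, -4, -3 are distinct and real, so A is diagonalisable and x(t) = e^{At} x(0) = V diag(e^{λ_i t}) V^{-1} x(0), where the columns of V are the eigenvectors.
λ = -5: A - (-5)I = [[6, 7, -1], [-4, -5, 1], [-4, -6, 2]]. v must be orthogonal to every row; (row 1) × (row 2) = [2, -2, -2], so take v_1 = [-1, 1, 1]^T.
λ = -4: A - (-4)I = [[5, 7, -1], [-4, -6, 1], [-4, -6, 1]]. v must be orthogonal to every row; (row 1) × (row 2) = [1, -1, -2], so take v_2 = [1, -1, -2]^T.
λ = -3: A - (-3)I = [[4, 7, -1], [-4, -7, 1], [-4, -6, 0]]. v must be orthogonal to every row; (row 1) × (row 3) = [-6, 4, 4], so take v_3 = [-3, 2, 2]^T.
V = [v_1 v_2 v_3] = [[-1, 1, -3], [1, -1, 2], [1, -2, 2]] has det V = 1, so V^{-1} = adj(V)/det V = [[2, 4, -1], [0, 1, -1], [-1, -1, 0]].
Modal coordinates z(0) = V^{-1} x(0): 2·(-3) + 4·(-3) + (-1)·(-2) = -16; 0·(-3) + 1·(-3) + (-1)·(-2) = -1; (-1)·(-3) + (-1)·(-3) + 0·(-2) = 6; so z(0) = [-16, -1, 6]^T.
x_2(t) = Σ_i (v_i)_2 · z_i(0) · e^{λ_i t} (row 2 of V times the modal terms).
x_2(1.0) = 1·(-16)·e^{-5·1.0} + (-1)·(-1)·e^{-4·1.0} + 2·6·e^{-3·1.0} = (-16)·0.006738 + 1·0.018316 + 12·0.049787 = 0.5080.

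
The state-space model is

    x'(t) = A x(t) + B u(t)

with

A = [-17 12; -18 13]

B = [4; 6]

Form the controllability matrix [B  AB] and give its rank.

AB = [[4], [6]]
Controllability matrix C = [B  AB] = [[4, 4], [6, 6]]
Every column of C is a scalar multiple of column 1 = [4, 6] (multipliers 1, 1), so the columns span a one-dimensional space.
C ≠ 0, hence rank(C) = 1.
rank(C) = 1 < n = 2, so the pair (A, B) is not completely controllable.

1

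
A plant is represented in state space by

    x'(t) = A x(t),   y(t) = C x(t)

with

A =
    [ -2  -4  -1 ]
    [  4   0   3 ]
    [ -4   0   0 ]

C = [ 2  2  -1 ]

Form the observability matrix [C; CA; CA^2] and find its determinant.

1536

CA = [[8, -8, 4]]
CA^2 = [[-64, -32, -32]]
Observability matrix O = [C; CA; CA^2] = [[2, 2, -1], [8, -8, 4], [-64, -32, -32]]
Expanding along the first row, det(O) = 2·((-8)·(-32) - 4·(-32)) - 2·(8·(-32) - 4·(-64)) + (-1)·(8·(-32) - (-8)·(-64)) = 2·384 - 2·0 + (-1)·(-768) = 1536
Since det(O) ≠ 0, rank(O) = 3 and the system is completely observable.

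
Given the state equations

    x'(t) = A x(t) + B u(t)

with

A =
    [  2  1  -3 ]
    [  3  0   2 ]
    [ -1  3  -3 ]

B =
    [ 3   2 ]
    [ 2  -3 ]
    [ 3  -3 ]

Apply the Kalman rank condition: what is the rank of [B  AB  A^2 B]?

3

AB = [[-1, 10], [15, 0], [-6, -2]]
A^2B = [[31, 26], [-15, 26], [64, -4]]
Controllability matrix C = [B  AB  A^2B] = [[3, 2, -1, 10, 31, 26], [2, -3, 15, 0, -15, 26], [3, -3, -6, -2, 64, -4]]
Take the 3×3 submatrix of C formed by columns 1, 2, 3: [[3, 2, -1], [2, -3, 15], [3, -3, -6]]. Its determinant is 3·((-3)·(-6) - 15·(-3)) - 2·(2·(-6) - 15·3) + (-1)·(2·(-3) - (-3)·3) = 3·63 - 2·(-57) + (-1)·3 = 300 ≠ 0.
So rank(C) ≥ 3; since C has 3 rows, rank(C) = 3.
rank(C) = 3 = n, so the pair (A, B) is completely controllable.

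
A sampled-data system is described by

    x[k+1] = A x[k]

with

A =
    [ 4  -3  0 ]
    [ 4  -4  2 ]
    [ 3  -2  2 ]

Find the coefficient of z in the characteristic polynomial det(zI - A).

0

Expand det(zI - A) for the 3×3 matrix.
p(z) = z^3 - 2z^2 + 10.
(Check: constant term = det(-A) = (-1)^3 det A = 10; coefficient of z^2 = -tr A = -2.)
The coefficient of z is 0.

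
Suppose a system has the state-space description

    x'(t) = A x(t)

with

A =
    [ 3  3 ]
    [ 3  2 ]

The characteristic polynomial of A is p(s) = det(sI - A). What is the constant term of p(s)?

For a 2×2 matrix, det(sI - A) = s^2 - (tr A)s + det A.
tr A = 5, det A = -3.
So p(s) = s^2 - 5s - 3.
The constant term is -3.

-3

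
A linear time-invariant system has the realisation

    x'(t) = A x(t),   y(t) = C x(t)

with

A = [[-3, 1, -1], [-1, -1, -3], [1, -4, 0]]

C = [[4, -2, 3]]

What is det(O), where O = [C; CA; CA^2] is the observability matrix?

CA = [[-7, -6, 2]]
CA^2 = [[29, -9, 25]]
Observability matrix O = [C; CA; CA^2] = [[4, -2, 3], [-7, -6, 2], [29, -9, 25]]
Expanding along the first row, det(O) = 4·((-6)·25 - 2·(-9)) - (-2)·((-7)·25 - 2·29) + 3·((-7)·(-9) - (-6)·29) = 4·(-132) - (-2)·(-233) + 3·237 = -283
Since det(O) ≠ 0, rank(O) = 3 and the system is completely observable.

-283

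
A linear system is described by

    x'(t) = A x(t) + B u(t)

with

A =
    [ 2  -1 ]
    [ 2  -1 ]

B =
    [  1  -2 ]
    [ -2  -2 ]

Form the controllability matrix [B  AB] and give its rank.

AB = [[4, -2], [4, -2]]
Controllability matrix C = [B  AB] = [[1, -2, 4, -2], [-2, -2, 4, -2]]
Take the 2×2 submatrix of C formed by columns 1, 2: [[1, -2], [-2, -2]]. Its determinant is 1·(-2) - (-2)·(-2) = -2 - 4 = -6 ≠ 0.
So rank(C) ≥ 2; since C has 2 rows, rank(C) = 2.
rank(C) = 2 = n, so the pair (A, B) is completely controllable.

2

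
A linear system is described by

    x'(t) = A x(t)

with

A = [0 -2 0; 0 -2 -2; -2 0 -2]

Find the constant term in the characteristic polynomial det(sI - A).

Expand det(sI - A) for the 3×3 matrix.
p(s) = s^3 + 4s^2 + 4s + 8.
(Check: constant term = det(-A) = (-1)^3 det A = 8; coefficient of s^2 = -tr A = 4.)
The constant term is 8.

8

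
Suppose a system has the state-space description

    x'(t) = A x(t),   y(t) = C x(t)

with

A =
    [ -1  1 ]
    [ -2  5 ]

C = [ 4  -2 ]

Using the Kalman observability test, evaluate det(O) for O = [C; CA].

CA = [[0, -6]]
Observability matrix O = [C; CA] = [[4, -2], [0, -6]]
det(O) = 4·(-6) - (-2)·0 = -24 - 0 = -24
Since det(O) ≠ 0, rank(O) = 2 and the system is completely observable.

-24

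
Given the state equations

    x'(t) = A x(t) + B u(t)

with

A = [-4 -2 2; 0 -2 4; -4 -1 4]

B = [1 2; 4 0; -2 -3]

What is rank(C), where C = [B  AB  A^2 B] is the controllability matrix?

3

AB = [[-16, -14], [-16, -12], [-16, -20]]
A^2B = [[64, 40], [-32, -56], [16, -12]]
Controllability matrix C = [B  AB  A^2B] = [[1, 2, -16, -14, 64, 40], [4, 0, -16, -12, -32, -56], [-2, -3, -16, -20, 16, -12]]
Take the 3×3 submatrix of C formed by columns 1, 2, 3: [[1, 2, -16], [4, 0, -16], [-2, -3, -16]]. Its determinant is 1·(0·(-16) - (-16)·(-3)) - 2·(4·(-16) - (-16)·(-2)) + (-16)·(4·(-3) - 0·(-2)) = 1·(-48) - 2·(-96) + (-16)·(-12) = 336 ≠ 0.
So rank(C) ≥ 3; since C has 3 rows, rank(C) = 3.
rank(C) = 3 = n, so the pair (A, B) is completely controllable.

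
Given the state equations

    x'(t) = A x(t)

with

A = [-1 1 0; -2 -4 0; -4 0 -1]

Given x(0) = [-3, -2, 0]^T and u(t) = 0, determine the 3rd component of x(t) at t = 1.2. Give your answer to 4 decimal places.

3.9965

det(sI - A) = s^3 - (tr A)s^2 + (M11 + M22 + M33)s - det A, where Mii is the 2×2 principal minor of A obtained by deleting row i and column i.
tr A = (-1) + (-4) + (-1) = -6; M11 = (-4)·(-1) - 0·0 = 4 - 0 = 4; M22 = (-1)·(-1) - 0·(-4) = 1 - 0 = 1; M33 = (-1)·(-4) - 1·(-2) = 4 - (-2) = 6; sum of minors = 11.
det A = (-1)·((-4)·(-1) - 0·0) - 1·((-2)·(-1) - 0·(-4)) + 0·((-2)·0 - (-4)·(-4)) = (-1)·4 - 1·2 + 0·(-16) = -6.
So p(s) = det(sI - A) = s^3 + 6s^2 + 11s + 6.
Rational-root test: any integer root divides 6. Testing small divisors, s = -1 works: p(-1) = -1 + 6 + (-11) + 6 = 0, so (s + 1) is a factor.
Dividing, p(s) = (s + 1)(s^2 + 5s + 6).
Factor s^2 + 5s + 6: two numbers with sum -5 and product 6 are -2 and -3, so s^2 + 5s + 6 = (s + 2)(s + 3).
Hence p(s) = (s + 1) (s + 2) (s + 3), with roots -3, -2, -1.
The eigenvalues -3, -2, -1 are distinct and real, so A is diagonalisable and x(t) = e^{At} x(0) = V diag(e^{λ_i t}) V^{-1} x(0), where the columns of V are the eigenvectors.
λ = -3: A - (-3)I = [[2, 1, 0], [-2, -1, 0], [-4, 0, 2]]. v must be orthogonal to every row; (row 1) × (row 3) = [2, -4, 4], so take v_1 = [1, -2, 2]^T.
λ = -2: A - (-2)I = [[1, 1, 0], [-2, -2, 0], [-4, 0, 1]]. v must be orthogonal to every row; (row 1) × (row 3) = [1, -1, 4], so take v_2 = [1, -1, 4]^T.
λ = -1: A - (-1)I = [[0, 1, 0], [-2, -3, 0], [-4, 0, 0]]. v must be orthogonal to every row; (row 1) × (row 2) = [0, 0, 2], so take v_3 = [0, 0, 1]^T.
V = [v_1 v_2 v_3] = [[1, 1, 0], [-2, -1, 0], [2, 4, 1]] has det V = 1, so V^{-1} = adj(V)/det V = [[-1, -1, 0], [2, 1, 0], [-6, -2, 1]].
Modal coordinates z(0) = V^{-1} x(0): (-1)·(-3) + (-1)·(-2) + 0·0 = 5; 2·(-3) + 1·(-2) + 0·0 = -8; (-6)·(-3) + (-2)·(-2) + 1·0 = 22; so z(0) = [5, -8, 22]^T.
x_3(t) = Σ_i (v_i)_3 · z_i(0) · e^{λ_i t} (row 3 of V times the modal terms).
x_3(1.2) = 2·5·e^{-3·1.2} + 4·(-8)·e^{-2·1.2} + 1·22·e^{-1·1.2} = 10·0.027324 + (-32)·0.090718 + 22·0.301194 = 3.9965.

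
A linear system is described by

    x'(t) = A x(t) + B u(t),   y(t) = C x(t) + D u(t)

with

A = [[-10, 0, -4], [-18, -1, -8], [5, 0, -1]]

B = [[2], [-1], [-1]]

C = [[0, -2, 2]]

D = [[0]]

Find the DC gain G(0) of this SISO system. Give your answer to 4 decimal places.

9.2000

G(0) = C(-A)^{-1}B + D = -C A^{-1} B + D.
det A = -30, so A^{-1} = (1/-30)·adj(A) = [[-1/30, 0, 2/15], [29/15, -1, 4/15], [-1/6, 0, -1/3]]
A^{-1} B = [-1/5, 23/5, 0]^T
C A^{-1} B = -46/5
G(0) = D - C A^{-1} B = 0 - (-46/5) = 46/5 ≈ 9.2000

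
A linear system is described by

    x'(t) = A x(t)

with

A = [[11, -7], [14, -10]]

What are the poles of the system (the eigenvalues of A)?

det(sI - A) = s^2 - (tr A)s + det A, with tr A = 11 + (-10) = 1 and det A = 11·(-10) - (-7)·14 = -110 - (-98) = -12.
So p(s) = det(sI - A) = s^2 - s - 12.
Factor s^2 - s - 12: two numbers with sum 1 and product -12 are 4 and -3, so s^2 - s - 12 = (s - 4)(s + 3).
Hence p(s) = (s - 4) (s + 3), with roots -3, 4.
At least one eigenvalue has non-negative real part, so the system is not asymptotically stable.

-3, 4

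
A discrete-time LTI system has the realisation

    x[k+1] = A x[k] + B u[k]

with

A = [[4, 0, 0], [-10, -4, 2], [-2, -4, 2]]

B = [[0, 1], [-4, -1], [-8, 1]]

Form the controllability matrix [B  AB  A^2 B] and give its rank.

2

AB = [[0, 4], [0, -4], [0, 4]]
A^2B = [[0, 16], [0, -16], [0, 16]]
Controllability matrix C = [B  AB  A^2B] = [[0, 1, 0, 4, 0, 16], [-4, -1, 0, -4, 0, -16], [-8, 1, 0, 4, 0, 16]]
The rows r1, r2, r3 of C are linearly dependent: -3·r1 - 2·r2 + r3 = 0 (check each entry), so rank(C) ≤ 2.
The 2×2 minor from rows 1, 2, columns 1, 2 is 0·(-1) - 1·(-4) = 0 - (-4) = 4 ≠ 0, so rank(C) = 2.
rank(C) = 2 < n = 3, so the pair (A, B) is not completely controllable.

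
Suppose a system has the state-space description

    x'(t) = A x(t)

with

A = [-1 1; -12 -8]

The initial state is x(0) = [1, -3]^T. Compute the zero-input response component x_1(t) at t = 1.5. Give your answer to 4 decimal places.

0.0025

det(sI - A) = s^2 - (tr A)s + det A, with tr A = (-1) + (-8) = -9 and det A = (-1)·(-8) - 1·(-12) = 8 - (-12) = 20.
So p(s) = det(sI - A) = s^2 + 9s + 20.
Factor s^2 + 9s + 20: two numbers with sum -9 and product 20 are -4 and -5, so s^2 + 9s + 20 = (s + 4)(s + 5).
Hence p(s) = (s + 4) (s + 5), with roots -5, -4.
The eigenvalues -5, -4 are distinct and real, so A is diagonalisable and x(t) = e^{At} x(0) = V diag(e^{λ_i t}) V^{-1} x(0), where the columns of V are the eigenvectors.
λ = -5: A - (-5)I = [[4, 1], [-12, -3]]. Row 1 gives 4·v1 + 1·v2 = 0, so take v_1 = [-1, 4]^T.
λ = -4: A - (-4)I = [[3, 1], [-12, -4]]. Row 1 gives 3·v1 + 1·v2 = 0, so take v_2 = [-1, 3]^T.
V = [v_1 v_2] = [[-1, -1], [4, 3]] has det V = 1, so V^{-1} = adj(V)/det V = [[3, 1], [-4, -1]].
Modal coordinates z(0) = V^{-1} x(0): 3·1 + 1·(-3) = 0; (-4)·1 + (-1)·(-3) = -1; so z(0) = [0, -1]^T.
x_1(t) = Σ_i (v_i)_1 · z_i(0) · e^{λ_i t} (row 1 of V times the modal terms).
x_1(1.5) = (-1)·0·e^{-5·1.5} + (-1)·(-1)·e^{-4·1.5} = 0·0.000553 + 1·0.002479 = 0.0025.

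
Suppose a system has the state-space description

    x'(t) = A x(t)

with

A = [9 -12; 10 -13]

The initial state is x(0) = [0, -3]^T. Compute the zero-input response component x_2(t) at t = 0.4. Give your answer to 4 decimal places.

det(sI - A) = s^2 - (tr A)s + det A, with tr A = 9 + (-13) = -4 and det A = 9·(-13) - (-12)·10 = -117 - (-120) = 3.
So p(s) = det(sI - A) = s^2 + 4s + 3.
Factor s^2 + 4s + 3: two numbers with sum -4 and product 3 are -1 and -3, so s^2 + 4s + 3 = (s + 1)(s + 3).
Hence p(s) = (s + 1) (s + 3), with roots -3, -1.
The eigenvalues -3, -1 are distinct and real, so A is diagonalisable and x(t) = e^{At} x(0) = V diag(e^{λ_i t}) V^{-1} x(0), where the columns of V are the eigenvectors.
λ = -3: A - (-3)I = [[12, -12], [10, -10]]. Row 1 gives 12·v1 + (-12)·v2 = 0, so take v_1 = [1, 1]^T.
λ = -1: A - (-1)I = [[10, -12], [10, -12]]. Row 1 gives 10·v1 + (-12)·v2 = 0, so take v_2 = [-6, -5]^T.
V = [v_1 v_2] = [[1, -6], [1, -5]] has det V = 1, so V^{-1} = adj(V)/det V = [[-5, 6], [-1, 1]].
Modal coordinates z(0) = V^{-1} x(0): (-5)·0 + 6·(-3) = -18; (-1)·0 + 1·(-3) = -3; so z(0) = [-18, -3]^T.
x_2(t) = Σ_i (v_i)_2 · z_i(0) · e^{λ_i t} (row 2 of V times the modal terms).
x_2(0.4) = 1·(-18)·e^{-3·0.4} + (-5)·(-3)·e^{-1·0.4} = (-18)·0.301194 + 15·0.670320 = 4.6333.

4.6333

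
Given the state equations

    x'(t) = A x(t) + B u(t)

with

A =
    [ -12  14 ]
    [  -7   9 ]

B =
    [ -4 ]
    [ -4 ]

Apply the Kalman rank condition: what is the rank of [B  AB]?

1

AB = [[-8], [-8]]
Controllability matrix C = [B  AB] = [[-4, -8], [-4, -8]]
Every column of C is a scalar multiple of column 1 = [-4, -4] (multipliers 1, 2), so the columns span a one-dimensional space.
C ≠ 0, hence rank(C) = 1.
rank(C) = 1 < n = 2, so the pair (A, B) is not completely controllable.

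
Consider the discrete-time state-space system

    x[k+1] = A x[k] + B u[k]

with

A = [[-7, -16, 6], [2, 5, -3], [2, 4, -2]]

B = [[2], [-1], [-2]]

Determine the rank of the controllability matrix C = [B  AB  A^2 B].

AB = [[-10], [5], [4]]
A^2B = [[14], [-7], [-8]]
Controllability matrix C = [B  AB  A^2B] = [[2, -10, 14], [-1, 5, -7], [-2, 4, -8]]
The rows r1, r2, r3 of C are linearly dependent: r1 + 2·r2 = 0 (check each entry), so rank(C) ≤ 2.
The 2×2 minor from rows 1, 3, columns 1, 2 is 2·4 - (-10)·(-2) = 8 - 20 = -12 ≠ 0, so rank(C) = 2.
rank(C) = 2 < n = 3, so the pair (A, B) is not completely controllable.

2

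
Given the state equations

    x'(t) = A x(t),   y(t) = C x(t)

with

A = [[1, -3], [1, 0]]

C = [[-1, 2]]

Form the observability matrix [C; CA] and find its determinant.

CA = [[1, 3]]
Observability matrix O = [C; CA] = [[-1, 2], [1, 3]]
det(O) = (-1)·3 - 2·1 = -3 - 2 = -5
Since det(O) ≠ 0, rank(O) = 2 and the system is completely observable.

-5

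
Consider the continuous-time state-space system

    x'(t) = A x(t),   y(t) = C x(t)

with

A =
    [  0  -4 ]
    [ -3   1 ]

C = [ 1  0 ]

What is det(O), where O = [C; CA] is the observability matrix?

-4

CA = [[0, -4]]
Observability matrix O = [C; CA] = [[1, 0], [0, -4]]
det(O) = 1·(-4) - 0·0 = -4 - 0 = -4
Since det(O) ≠ 0, rank(O) = 2 and the system is completely observable.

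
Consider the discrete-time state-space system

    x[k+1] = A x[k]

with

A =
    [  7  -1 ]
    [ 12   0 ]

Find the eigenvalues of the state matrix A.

3, 4

det(zI - A) = z^2 - (tr A)z + det A, with tr A = 7 + 0 = 7 and det A = 7·0 - (-1)·12 = 0 - (-12) = 12.
So p(z) = det(zI - A) = z^2 - 7z + 12.
Factor z^2 - 7z + 12: two numbers with sum 7 and product 12 are 4 and 3, so z^2 - 7z + 12 = (z - 4)(z - 3).
Hence p(z) = (z - 4) (z - 3), with roots 3, 4.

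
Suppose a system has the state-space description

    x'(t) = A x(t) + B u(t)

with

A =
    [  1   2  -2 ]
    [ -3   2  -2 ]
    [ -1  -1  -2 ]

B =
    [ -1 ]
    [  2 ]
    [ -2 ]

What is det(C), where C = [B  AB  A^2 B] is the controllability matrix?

AB = [[7], [11], [3]]
A^2B = [[23], [-5], [-24]]
Controllability matrix C = [B  AB  A^2B] = [[-1, 7, 23], [2, 11, -5], [-2, 3, -24]]
Expanding along the first row, det(C) = (-1)·(11·(-24) - (-5)·3) - 7·(2·(-24) - (-5)·(-2)) + 23·(2·3 - 11·(-2)) = (-1)·(-249) - 7·(-58) + 23·28 = 1299
Since det(C) ≠ 0, rank(C) = 3 and the system is completely controllable.

1299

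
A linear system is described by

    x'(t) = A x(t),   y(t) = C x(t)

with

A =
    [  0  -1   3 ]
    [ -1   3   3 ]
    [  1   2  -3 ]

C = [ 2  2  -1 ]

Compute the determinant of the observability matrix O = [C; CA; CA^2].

-1117

CA = [[-3, 2, 15]]
CA^2 = [[13, 39, -48]]
Observability matrix O = [C; CA; CA^2] = [[2, 2, -1], [-3, 2, 15], [13, 39, -48]]
Expanding along the first row, det(O) = 2·(2·(-48) - 15·39) - 2·((-3)·(-48) - 15·13) + (-1)·((-3)·39 - 2·13) = 2·(-681) - 2·(-51) + (-1)·(-143) = -1117
Since det(O) ≠ 0, rank(O) = 3 and the system is completely observable.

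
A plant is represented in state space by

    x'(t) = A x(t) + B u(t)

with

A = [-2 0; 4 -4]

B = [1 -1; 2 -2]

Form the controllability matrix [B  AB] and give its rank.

AB = [[-2, 2], [-4, 4]]
Controllability matrix C = [B  AB] = [[1, -1, -2, 2], [2, -2, -4, 4]]
Every column of C is a scalar multiple of column 1 = [1, 2] (multipliers 1, -1, -2, 2), so the columns span a one-dimensional space.
C ≠ 0, hence rank(C) = 1.
rank(C) = 1 < n = 2, so the pair (A, B) is not completely controllable.

1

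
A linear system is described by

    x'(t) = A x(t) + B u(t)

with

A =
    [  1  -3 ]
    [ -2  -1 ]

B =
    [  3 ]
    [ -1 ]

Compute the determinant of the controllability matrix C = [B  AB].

AB = [[6], [-5]]
Controllability matrix C = [B  AB] = [[3, 6], [-1, -5]]
det(C) = 3·(-5) - 6·(-1) = -15 - (-6) = -9
Since det(C) ≠ 0, rank(C) = 2 and the system is completely controllable.

-9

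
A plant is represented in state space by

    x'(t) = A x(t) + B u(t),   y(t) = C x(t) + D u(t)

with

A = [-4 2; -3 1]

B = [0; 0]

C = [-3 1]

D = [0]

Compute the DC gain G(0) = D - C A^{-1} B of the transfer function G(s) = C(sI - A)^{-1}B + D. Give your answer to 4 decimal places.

G(0) = C(-A)^{-1}B + D = -C A^{-1} B + D.
det A = 2, so A^{-1} = (1/2)·adj(A) = [[1/2, -1], [3/2, -2]]
A^{-1} B = [0, 0]^T
C A^{-1} B = 0
G(0) = D - C A^{-1} B = 0 - (0) = 0

0.0000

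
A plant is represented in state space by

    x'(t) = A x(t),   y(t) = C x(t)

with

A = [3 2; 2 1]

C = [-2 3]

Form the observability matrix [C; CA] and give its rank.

2

CA = [[0, -1]]
Observability matrix O = [C; CA] = [[-2, 3], [0, -1]]
det(O) = (-2)·(-1) - 3·0 = 2 - 0 = 2 ≠ 0, so rank(O) = 2.
rank(O) = 2 = n, so the pair (A, C) is completely observable.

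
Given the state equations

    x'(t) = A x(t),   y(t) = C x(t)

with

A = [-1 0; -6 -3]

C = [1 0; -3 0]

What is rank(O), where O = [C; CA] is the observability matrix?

CA = [[-1, 0], [3, 0]]
Observability matrix O = [C; CA] = [[1, 0], [-3, 0], [-1, 0], [3, 0]]
Every row of O is a scalar multiple of row 1 = [1, 0] (multipliers 1, -3, -1, 3), so the rows span a one-dimensional space.
O ≠ 0, hence rank(O) = 1.
rank(O) = 1 < n = 2, so the pair (A, C) is not completely observable.

1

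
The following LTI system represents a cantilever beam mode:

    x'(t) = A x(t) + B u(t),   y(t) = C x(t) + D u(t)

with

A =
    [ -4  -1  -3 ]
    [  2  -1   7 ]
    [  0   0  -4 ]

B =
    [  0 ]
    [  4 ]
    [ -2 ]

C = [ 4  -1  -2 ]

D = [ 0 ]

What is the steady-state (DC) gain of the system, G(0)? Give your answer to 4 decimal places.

G(0) = C(-A)^{-1}B + D = -C A^{-1} B + D.
det A = -24, so A^{-1} = (1/-24)·adj(A) = [[-1/6, 1/6, 5/12], [-1/3, -2/3, -11/12], [0, 0, -1/4]]
A^{-1} B = [-1/6, -5/6, 1/2]^T
C A^{-1} B = -5/6
G(0) = D - C A^{-1} B = 0 - (-5/6) = 5/6 ≈ 0.8333

0.8333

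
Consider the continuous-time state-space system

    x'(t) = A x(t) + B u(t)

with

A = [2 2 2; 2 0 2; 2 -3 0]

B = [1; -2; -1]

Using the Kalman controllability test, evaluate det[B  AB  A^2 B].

-96

AB = [[-4], [0], [8]]
A^2B = [[8], [8], [-8]]
Controllability matrix C = [B  AB  A^2B] = [[1, -4, 8], [-2, 0, 8], [-1, 8, -8]]
Expanding along the first row, det(C) = 1·(0·(-8) - 8·8) - (-4)·((-2)·(-8) - 8·(-1)) + 8·((-2)·8 - 0·(-1)) = 1·(-64) - (-4)·24 + 8·(-16) = -96
Since det(C) ≠ 0, rank(C) = 3 and the system is completely controllable.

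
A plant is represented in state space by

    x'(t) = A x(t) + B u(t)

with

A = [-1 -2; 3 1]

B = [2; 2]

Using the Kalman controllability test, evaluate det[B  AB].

28

AB = [[-6], [8]]
Controllability matrix C = [B  AB] = [[2, -6], [2, 8]]
det(C) = 2·8 - (-6)·2 = 16 - (-12) = 28
Since det(C) ≠ 0, rank(C) = 2 and the system is completely controllable.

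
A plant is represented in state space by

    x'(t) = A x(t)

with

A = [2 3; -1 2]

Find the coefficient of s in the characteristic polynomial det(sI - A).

For a 2×2 matrix, det(sI - A) = s^2 - (tr A)s + det A.
tr A = 4, det A = 7.
So p(s) = s^2 - 4s + 7.
The coefficient of s is -4.

-4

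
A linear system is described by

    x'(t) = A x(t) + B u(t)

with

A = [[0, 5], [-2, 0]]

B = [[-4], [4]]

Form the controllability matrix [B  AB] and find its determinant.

AB = [[20], [8]]
Controllability matrix C = [B  AB] = [[-4, 20], [4, 8]]
det(C) = (-4)·8 - 20·4 = -32 - 80 = -112
Since det(C) ≠ 0, rank(C) = 2 and the system is completely controllable.

-112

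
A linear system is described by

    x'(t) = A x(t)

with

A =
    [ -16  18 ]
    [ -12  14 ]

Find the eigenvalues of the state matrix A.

det(sI - A) = s^2 - (tr A)s + det A, with tr A = (-16) + 14 = -2 and det A = (-16)·14 - 18·(-12) = -224 - (-216) = -8.
So p(s) = det(sI - A) = s^2 + 2s - 8.
Factor s^2 + 2s - 8: two numbers with sum -2 and product -8 are 2 and -4, so s^2 + 2s - 8 = (s - 2)(s + 4).
Hence p(s) = (s - 2) (s + 4), with roots -4, 2.
At least one eigenvalue has non-negative real part, so the system is not asymptotically stable.

-4, 2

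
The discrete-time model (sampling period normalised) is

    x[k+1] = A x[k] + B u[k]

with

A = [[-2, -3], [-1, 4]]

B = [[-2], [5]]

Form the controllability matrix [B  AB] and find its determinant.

AB = [[-11], [22]]
Controllability matrix C = [B  AB] = [[-2, -11], [5, 22]]
det(C) = (-2)·22 - (-11)·5 = -44 - (-55) = 11
Since det(C) ≠ 0, rank(C) = 2 and the system is completely controllable.

11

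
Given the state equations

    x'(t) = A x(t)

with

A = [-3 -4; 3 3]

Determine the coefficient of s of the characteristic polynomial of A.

0

For a 2×2 matrix, det(sI - A) = s^2 - (tr A)s + det A.
tr A = 0, det A = 3.
So p(s) = s^2 + 3.
The coefficient of s is 0.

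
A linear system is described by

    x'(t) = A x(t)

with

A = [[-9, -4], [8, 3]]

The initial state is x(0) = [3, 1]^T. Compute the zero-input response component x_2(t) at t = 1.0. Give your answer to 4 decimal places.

2.8959

det(sI - A) = s^2 - (tr A)s + det A, with tr A = (-9) + 3 = -6 and det A = (-9)·3 - (-4)·8 = -27 - (-32) = 5.
So p(s) = det(sI - A) = s^2 + 6s + 5.
Factor s^2 + 6s + 5: two numbers with sum -6 and product 5 are -1 and -5, so s^2 + 6s + 5 = (s + 1)(s + 5).
Hence p(s) = (s + 1) (s + 5), with roots -5, -1.
The eigenvalues -5, -1 are distinct and real, so A is diagonalisable and x(t) = e^{At} x(0) = V diag(e^{λ_i t}) V^{-1} x(0), where the columns of V are the eigenvectors.
λ = -5: A - (-5)I = [[-4, -4], [8, 8]]. Row 1 gives (-4)·v1 + (-4)·v2 = 0, so take v_1 = [-1, 1]^T.
λ = -1: A - (-1)I = [[-8, -4], [8, 4]]. Row 1 gives (-8)·v1 + (-4)·v2 = 0, so take v_2 = [-1, 2]^T.
V = [v_1 v_2] = [[-1, -1], [1, 2]] has det V = -1, so V^{-1} = adj(V)/det V = [[-2, -1], [1, 1]].
Modal coordinates z(0) = V^{-1} x(0): (-2)·3 + (-1)·1 = -7; 1·3 + 1·1 = 4; so z(0) = [-7, 4]^T.
x_2(t) = Σ_i (v_i)_2 · z_i(0) · e^{λ_i t} (row 2 of V times the modal terms).
x_2(1.0) = 1·(-7)·e^{-5·1.0} + 2·4·e^{-1·1.0} = (-7)·0.006738 + 8·0.367879 = 2.8959.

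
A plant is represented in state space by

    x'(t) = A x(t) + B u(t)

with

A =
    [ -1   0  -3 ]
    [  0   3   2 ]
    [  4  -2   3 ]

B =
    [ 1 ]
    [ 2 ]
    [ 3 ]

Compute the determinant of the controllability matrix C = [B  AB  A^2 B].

AB = [[-10], [12], [9]]
A^2B = [[-17], [54], [-37]]
Controllability matrix C = [B  AB  A^2B] = [[1, -10, -17], [2, 12, 54], [3, 9, -37]]
Expanding along the first row, det(C) = 1·(12·(-37) - 54·9) - (-10)·(2·(-37) - 54·3) + (-17)·(2·9 - 12·3) = 1·(-930) - (-10)·(-236) + (-17)·(-18) = -2984
Since det(C) ≠ 0, rank(C) = 3 and the system is completely controllable.

-2984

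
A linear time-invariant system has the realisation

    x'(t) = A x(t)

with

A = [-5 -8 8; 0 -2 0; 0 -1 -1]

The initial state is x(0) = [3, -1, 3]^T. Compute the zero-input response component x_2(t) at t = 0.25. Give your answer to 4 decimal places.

det(sI - A) = s^3 - (tr A)s^2 + (M11 + M22 + M33)s - det A, where Mii is the 2×2 principal minor of A obtained by deleting row i and column i.
tr A = (-5) + (-2) + (-1) = -8; M11 = (-2)·(-1) - 0·(-1) = 2 - 0 = 2; M22 = (-5)·(-1) - 8·0 = 5 - 0 = 5; M33 = (-5)·(-2) - (-8)·0 = 10 - 0 = 10; sum of minors = 17.
det A = (-5)·((-2)·(-1) - 0·(-1)) - (-8)·(0·(-1) - 0·0) + 8·(0·(-1) - (-2)·0) = (-5)·2 - (-8)·0 + 8·0 = -10.
So p(s) = det(sI - A) = s^3 + 8s^2 + 17s + 10.
Rational-root test: any integer root divides 10. Testing small divisors, s = -1 works: p(-1) = -1 + 8 + (-17) + 10 = 0, so (s + 1) is a factor.
Dividing, p(s) = (s + 1)(s^2 + 7s + 10).
Factor s^2 + 7s + 10: two numbers with sum -7 and product 10 are -2 and -5, so s^2 + 7s + 10 = (s + 2)(s + 5).
Hence p(s) = (s + 1) (s + 2) (s + 5), with roots -5, -2, -1.
The eigenvalues -5, -2, -1 are distinct and real, so A is diagonalisable and x(t) = e^{At} x(0) = V diag(e^{λ_i t}) V^{-1} x(0), where the columns of V are the eigenvectors.
λ = -5: A - (-5)I = [[0, -8, 8], [0, 3, 0], [0, -1, 4]]. v must be orthogonal to every row; (row 1) × (row 2) = [-24, 0, 0], so take v_1 = [1, 0, 0]^T.
λ = -2: A - (-2)I = [[-3, -8, 8], [0, 0, 0], [0, -1, 1]]. v must be orthogonal to every row; (row 1) × (row 3) = [0, 3, 3], so take v_2 = [0, -1, -1]^T.
λ = -1: A - (-1)I = [[-4, -8, 8], [0, -1, 0], [0, -1, 0]]. v must be orthogonal to every row; (row 1) × (row 2) = [8, 0, 4], so take v_3 = [2, 0, 1]^T.
V = [v_1 v_2 v_3] = [[1, 0, 2], [0, -1, 0], [0, -1, 1]] has det V = -1, so V^{-1} = adj(V)/det V = [[1, 2, -2], [0, -1, 0], [0, -1, 1]].
Modal coordinates z(0) = V^{-1} x(0): 1·3 + 2·(-1) + (-2)·3 = -5; 0·3 + (-1)·(-1) + 0·3 = 1; 0·3 + (-1)·(-1) + 1·3 = 4; so z(0) = [-5, 1, 4]^T.
x_2(t) = Σ_i (v_i)_2 · z_i(0) · e^{λ_i t} (row 2 of V times the modal terms).
x_2(0.25) = 0·(-5)·e^{-5·0.25} + (-1)·1·e^{-2·0.25} + 0·4·e^{-1·0.25} = 0·0.286505 + (-1)·0.606531 + 0·0.778801 = -0.6065.

-0.6065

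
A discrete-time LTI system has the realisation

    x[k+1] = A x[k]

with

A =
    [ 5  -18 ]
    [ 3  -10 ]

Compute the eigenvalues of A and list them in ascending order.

-4, -1

det(zI - A) = z^2 - (tr A)z + det A, with tr A = 5 + (-10) = -5 and det A = 5·(-10) - (-18)·3 = -50 - (-54) = 4.
So p(z) = det(zI - A) = z^2 + 5z + 4.
Factor z^2 + 5z + 4: two numbers with sum -5 and product 4 are -1 and -4, so z^2 + 5z + 4 = (z + 1)(z + 4).
Hence p(z) = (z + 1) (z + 4), with roots -4, -1.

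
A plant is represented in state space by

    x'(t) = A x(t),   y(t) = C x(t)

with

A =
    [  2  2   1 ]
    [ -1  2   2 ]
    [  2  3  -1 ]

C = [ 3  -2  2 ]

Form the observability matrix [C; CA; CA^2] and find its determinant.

2411

CA = [[12, 8, -3]]
CA^2 = [[10, 31, 31]]
Observability matrix O = [C; CA; CA^2] = [[3, -2, 2], [12, 8, -3], [10, 31, 31]]
Expanding along the first row, det(O) = 3·(8·31 - (-3)·31) - (-2)·(12·31 - (-3)·10) + 2·(12·31 - 8·10) = 3·341 - (-2)·402 + 2·292 = 2411
Since det(O) ≠ 0, rank(O) = 3 and the system is completely observable.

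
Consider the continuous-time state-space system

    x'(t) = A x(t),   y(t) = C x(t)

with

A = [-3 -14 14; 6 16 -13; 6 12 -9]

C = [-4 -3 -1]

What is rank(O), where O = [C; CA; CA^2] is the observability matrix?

CA = [[-12, -4, -8]]
CA^2 = [[-36, 8, -44]]
Observability matrix O = [C; CA; CA^2] = [[-4, -3, -1], [-12, -4, -8], [-36, 8, -44]]
The columns c1, c2, c3 of O are linearly dependent: -c1 + c2 + c3 = 0 (check each entry), so rank(O) ≤ 2.
The 2×2 minor from rows 1, 2, columns 1, 2 is (-4)·(-4) - (-3)·(-12) = 16 - 36 = -20 ≠ 0, so rank(O) = 2.
rank(O) = 2 < n = 3, so the pair (A, C) is not completely observable.

2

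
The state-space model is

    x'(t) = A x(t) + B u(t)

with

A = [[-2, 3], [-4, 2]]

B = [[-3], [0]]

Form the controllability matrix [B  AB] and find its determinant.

AB = [[6], [12]]
Controllability matrix C = [B  AB] = [[-3, 6], [0, 12]]
det(C) = (-3)·12 - 6·0 = -36 - 0 = -36
Since det(C) ≠ 0, rank(C) = 2 and the system is completely controllable.

-36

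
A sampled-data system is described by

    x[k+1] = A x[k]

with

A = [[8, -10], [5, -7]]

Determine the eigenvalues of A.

-2, 3

det(zI - A) = z^2 - (tr A)z + det A, with tr A = 8 + (-7) = 1 and det A = 8·(-7) - (-10)·5 = -56 - (-50) = -6.
So p(z) = det(zI - A) = z^2 - z - 6.
Factor z^2 - z - 6: two numbers with sum 1 and product -6 are 3 and -2, so z^2 - z - 6 = (z - 3)(z + 2).
Hence p(z) = (z - 3) (z + 2), with roots -2, 3.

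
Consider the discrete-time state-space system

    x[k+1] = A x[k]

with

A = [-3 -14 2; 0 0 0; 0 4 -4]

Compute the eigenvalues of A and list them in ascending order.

det(zI - A) = z^3 - (tr A)z^2 + (M11 + M22 + M33)z - det A, where Mii is the 2×2 principal minor of A obtained by deleting row i and column i.
tr A = (-3) + 0 + (-4) = -7; M11 = 0·(-4) - 0·4 = 0 - 0 = 0; M22 = (-3)·(-4) - 2·0 = 12 - 0 = 12; M33 = (-3)·0 - (-14)·0 = 0 - 0 = 0; sum of minors = 12.
det A = (-3)·(0·(-4) - 0·4) - (-14)·(0·(-4) - 0·0) + 2·(0·4 - 0·0) = (-3)·0 - (-14)·0 + 2·0 = 0.
So p(z) = det(zI - A) = z^3 + 7z^2 + 12z.
The constant term is 0, so p(z) = z(z^2 + 7z + 12).
Factor z^2 + 7z + 12: two numbers with sum -7 and product 12 are -3 and -4, so z^2 + 7z + 12 = (z + 3)(z + 4).
Hence p(z) = z (z + 3) (z + 4), with roots -4, -3, 0.

-4, -3, 0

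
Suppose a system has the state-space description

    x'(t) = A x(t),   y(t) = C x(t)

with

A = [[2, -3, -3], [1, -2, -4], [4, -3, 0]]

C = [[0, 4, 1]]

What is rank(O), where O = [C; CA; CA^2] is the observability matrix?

CA = [[8, -11, -16]]
CA^2 = [[-59, 46, 20]]
Observability matrix O = [C; CA; CA^2] = [[0, 4, 1], [8, -11, -16], [-59, 46, 20]]
det(O) = 0·((-11)·20 - (-16)·46) - 4·(8·20 - (-16)·(-59)) + 1·(8·46 - (-11)·(-59)) = 0·516 - 4·(-784) + 1·(-281) = 2855 ≠ 0, so rank(O) = 3.
rank(O) = 3 = n, so the pair (A, C) is completely observable.

3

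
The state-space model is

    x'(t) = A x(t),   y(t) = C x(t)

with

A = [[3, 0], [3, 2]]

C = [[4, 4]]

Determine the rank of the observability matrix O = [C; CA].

CA = [[24, 8]]
Observability matrix O = [C; CA] = [[4, 4], [24, 8]]
det(O) = 4·8 - 4·24 = 32 - 96 = -64 ≠ 0, so rank(O) = 2.
rank(O) = 2 = n, so the pair (A, C) is completely observable.

2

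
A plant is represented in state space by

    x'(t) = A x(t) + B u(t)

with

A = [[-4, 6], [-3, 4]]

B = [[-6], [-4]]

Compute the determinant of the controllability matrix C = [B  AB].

-12

AB = [[0], [2]]
Controllability matrix C = [B  AB] = [[-6, 0], [-4, 2]]
det(C) = (-6)·2 - 0·(-4) = -12 - 0 = -12
Since det(C) ≠ 0, rank(C) = 2 and the system is completely controllable.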